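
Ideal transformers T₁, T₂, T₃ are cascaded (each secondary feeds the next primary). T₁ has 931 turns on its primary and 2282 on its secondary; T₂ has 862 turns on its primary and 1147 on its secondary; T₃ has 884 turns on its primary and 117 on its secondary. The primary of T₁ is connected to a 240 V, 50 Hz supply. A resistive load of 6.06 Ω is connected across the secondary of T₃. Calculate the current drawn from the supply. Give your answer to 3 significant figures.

After T₁: V = 240.00 × 2282/931 = 588.27 V.
After T₂: V = 588.27 × 1147/862 = 782.77 V.
After T₃: V = 782.77 × 117/884 = 103.60 V.
I_load = 103.60/6.06 = 17.096 A, so P_out = 103.60 × 17.096 = 1771.2 W.
All ideal ⇒ P_in = P_out, so I_supply = 1771.2/240 = 7.38 A.

I_supply ≈ 7.38 A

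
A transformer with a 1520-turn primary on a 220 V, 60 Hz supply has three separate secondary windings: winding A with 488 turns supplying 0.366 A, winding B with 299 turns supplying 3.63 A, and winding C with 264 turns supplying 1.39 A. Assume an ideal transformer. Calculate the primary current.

I_p ≈ 1.07 A

V_A = 220 × 488/1520 = 70.632 V; V_B = 220 × 299/1520 = 43.276 V; V_C = 220 × 264/1520 = 38.211 V.
P_out = V_A I_A + V_B I_B + V_C I_C = 70.632×0.366 + 43.276×3.63 + 38.211×1.39 = 25.851 + 157.09 + 53.113 = 236.06 W.
Ideal ⇒ P_in = P_out, so I_p = P_out/V_p = 236.06/220 = 1.07 A.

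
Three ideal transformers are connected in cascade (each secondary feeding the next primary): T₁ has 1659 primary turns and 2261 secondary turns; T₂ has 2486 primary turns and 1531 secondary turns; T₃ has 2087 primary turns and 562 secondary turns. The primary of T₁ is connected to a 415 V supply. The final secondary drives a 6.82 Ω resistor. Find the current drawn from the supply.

I_supply ≈ 3.11 A

Secondary of T₁: V = 415.00 × 2261/1659 = 565.59 V.
Secondary of T₂: V = 565.59 × 1531/2486 = 348.32 V.
Secondary of T₃: V = 348.32 × 562/2087 = 93.797 V.
I_load = 93.797/6.82 = 13.753 A, so P_out = 93.797 × 13.753 = 1290.0 W.
All ideal ⇒ P_in = P_out, so I_supply = 1290.0/415 = 3.11 A.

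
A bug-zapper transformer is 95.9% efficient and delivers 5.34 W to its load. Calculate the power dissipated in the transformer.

P_loss ≈ 0.228 W

P_in = P_out/η = 5.34/0.959 = 5.56830 W.
P_loss = P_in − P_out = 5.56830 − 5.34 = 0.228 W.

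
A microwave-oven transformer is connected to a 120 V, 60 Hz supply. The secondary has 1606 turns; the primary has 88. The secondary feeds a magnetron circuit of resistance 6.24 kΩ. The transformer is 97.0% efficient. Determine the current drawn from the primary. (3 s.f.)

I_p ≈ 6.60 A

V_s = 120 × 1606/88 = 2190.0 V.
I_s = V_s/R = 2190.0/6240 = 0.35096 A.
P_out = V_s I_s = 2190.0 × 0.35096 = 768.61 W.
P_in = P_out/η = 768.61/0.970 = 792.38 W.
I_p = P_in/V_p = 792.38/120 = 6.60 A.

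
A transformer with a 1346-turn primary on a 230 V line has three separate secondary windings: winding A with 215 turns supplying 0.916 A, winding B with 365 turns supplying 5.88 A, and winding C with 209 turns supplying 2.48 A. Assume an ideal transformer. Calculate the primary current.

V_A = 230 × 215/1346 = 36.738 V; V_B = 230 × 365/1346 = 62.370 V; V_C = 230 × 209/1346 = 35.713 V.
P_out = V_A I_A + V_B I_B + V_C I_C = 36.738×0.916 + 62.370×5.88 + 35.713×2.48 = 33.652 + 366.74 + 88.569 = 488.96 W.
Ideal ⇒ P_in = P_out, so I_p = P_out/V_p = 488.96/230 = 2.13 A.

I_p ≈ 2.13 A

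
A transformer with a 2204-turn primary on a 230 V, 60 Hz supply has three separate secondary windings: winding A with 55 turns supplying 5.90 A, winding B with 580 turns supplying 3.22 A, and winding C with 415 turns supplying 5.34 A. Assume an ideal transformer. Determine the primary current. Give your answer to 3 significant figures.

V_A = 230 × 55/2204 = 5.7396 V; V_B = 230 × 580/2204 = 60.526 V; V_C = 230 × 415/2204 = 43.308 V.
P_out = V_A I_A + V_B I_B + V_C I_C = 5.7396×5.90 + 60.526×3.22 + 43.308×5.34 = 33.863 + 194.89 + 231.26 = 460.02 W.
Ideal ⇒ P_in = P_out, so I_p = P_out/V_p = 460.02/230 = 2.00 A.

I_p ≈ 2.00 A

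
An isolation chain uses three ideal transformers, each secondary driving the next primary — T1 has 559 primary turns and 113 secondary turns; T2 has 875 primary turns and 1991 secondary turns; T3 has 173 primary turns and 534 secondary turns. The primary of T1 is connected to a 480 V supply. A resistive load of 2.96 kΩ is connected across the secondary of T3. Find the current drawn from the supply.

Secondary of T1: V = 480.00 × 113/559 = 97.030 V.
Secondary of T2: V = 97.030 × 1991/875 = 220.79 V.
Secondary of T3: V = 220.79 × 534/173 = 681.50 V.
I_load = 681.50/2960 = 0.23024 A, so P_out = 681.50 × 0.23024 = 156.91 W.
All ideal ⇒ P_in = P_out, so I_supply = 156.91/480 = 0.327 A.

I_supply ≈ 0.327 A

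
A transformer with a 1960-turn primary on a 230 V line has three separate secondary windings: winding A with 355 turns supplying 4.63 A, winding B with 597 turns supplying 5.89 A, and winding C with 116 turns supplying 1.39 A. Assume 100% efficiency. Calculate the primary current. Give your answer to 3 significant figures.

V_A = 230 × 355/1960 = 41.658 V; V_B = 230 × 597/1960 = 70.056 V; V_C = 230 × 116/1960 = 13.612 V.
P_out = V_A I_A + V_B I_B + V_C I_C = 41.658×4.63 + 70.056×5.89 + 13.612×1.39 = 192.88 + 412.63 + 18.921 = 624.43 W.
Ideal ⇒ P_in = P_out, so I_p = P_out/V_p = 624.43/230 = 2.71 A.

I_p ≈ 2.71 A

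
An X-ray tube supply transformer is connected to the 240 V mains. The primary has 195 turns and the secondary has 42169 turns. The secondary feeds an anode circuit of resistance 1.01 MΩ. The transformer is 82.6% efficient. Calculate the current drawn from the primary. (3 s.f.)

I_p ≈ 13.5 A

V_s = 240 × 42169/195 = 51900 V.
I_s = V_s/R = 51900/(1.01×10^6) = 0.051386 A.
P_out = V_s I_s = 51900 × 0.051386 = 2667.0 W.
P_in = P_out/η = 2667.0/0.826 = 3228.8 W.
I_p = P_in/V_p = 3228.8/240 = 13.5 A.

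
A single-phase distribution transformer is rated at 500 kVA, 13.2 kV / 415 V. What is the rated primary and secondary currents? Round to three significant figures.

I_p ≈ 37.9 A, I_s ≈ 1200 A

I_p = S/V_p = 500000/13200 = 37.9 A.
I_s = S/V_s = 500000/415 = 1200 A.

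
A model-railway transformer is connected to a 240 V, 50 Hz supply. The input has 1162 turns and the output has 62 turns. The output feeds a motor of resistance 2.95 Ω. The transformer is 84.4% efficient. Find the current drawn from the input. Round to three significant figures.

V_out = 240 × 62/1162 = 12.806 V.
I_out = V_out/R = 12.806/2.95 = 4.3409 A.
P_out = V_out I_out = 12.806 × 4.3409 = 55.587 W.
P_in = P_out/η = 55.587/0.844 = 65.861 W.
I_in = P_in/V_in = 65.861/240 = 0.274 A.

I_in ≈ 0.274 A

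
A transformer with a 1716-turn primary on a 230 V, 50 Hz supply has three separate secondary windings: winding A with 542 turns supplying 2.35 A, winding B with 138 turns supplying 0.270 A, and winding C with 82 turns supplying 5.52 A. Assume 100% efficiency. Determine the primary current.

V_A = 230 × 542/1716 = 72.646 V; V_B = 230 × 138/1716 = 18.497 V; V_C = 230 × 82/1716 = 10.991 V.
P_out = V_A I_A + V_B I_B + V_C I_C = 72.646×2.35 + 18.497×0.270 + 10.991×5.52 = 170.72 + 4.9941 + 60.669 = 236.38 W.
Ideal ⇒ P_in = P_out, so I_p = P_out/V_p = 236.38/230 = 1.03 A.

I_p ≈ 1.03 A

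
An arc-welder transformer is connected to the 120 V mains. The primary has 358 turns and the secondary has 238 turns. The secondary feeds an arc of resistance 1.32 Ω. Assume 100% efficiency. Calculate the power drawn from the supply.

V_s = V_p × N_s/N_p = 120 × 238/358 = 79.777 V.
I_s = V_s/R = 79.777/1.32 = 60.437 A.
I_p = I_s × N_s/N_p = 60.437 × 238/358 = 40.179 A.
P = V_p I_p = 120 × 40.179 = 4820 W.

P ≈ 4820 W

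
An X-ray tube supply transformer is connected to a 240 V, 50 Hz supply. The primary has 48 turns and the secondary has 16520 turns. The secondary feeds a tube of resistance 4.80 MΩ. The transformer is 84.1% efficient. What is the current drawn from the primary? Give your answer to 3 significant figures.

I_p ≈ 7.04 A

V_s = 240 × 16520/48 = 82600 V.
I_s = V_s/R = 82600/(4.80×10^6) = 0.017208 A.
P_out = V_s I_s = 82600 × 0.017208 = 1421.4 W.
P_in = P_out/η = 1421.4/0.841 = 1690.1 W.
I_p = P_in/V_p = 1690.1/240 = 7.04 A.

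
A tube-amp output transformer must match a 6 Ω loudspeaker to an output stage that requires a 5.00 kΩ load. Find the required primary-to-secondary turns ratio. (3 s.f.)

Z_p/Z_s = (N_p/N_s)², so N_p/N_s = √(5000/6) = √833 = 28.9.

N_p/N_s ≈ 28.9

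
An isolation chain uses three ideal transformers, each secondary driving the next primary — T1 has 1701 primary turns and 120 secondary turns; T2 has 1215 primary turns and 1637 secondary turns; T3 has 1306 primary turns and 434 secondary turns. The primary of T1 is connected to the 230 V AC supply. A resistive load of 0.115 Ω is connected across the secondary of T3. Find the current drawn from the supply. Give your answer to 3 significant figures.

I_supply ≈ 2.00 A

Secondary of T1: V = 230.00 × 120/1701 = 16.226 V.
Secondary of T2: V = 16.226 × 1637/1215 = 21.861 V.
Secondary of T3: V = 21.861 × 434/1306 = 7.2648 V.
I_load = 7.2648/0.115 = 63.172 A, so P_out = 7.2648 × 63.172 = 458.93 W.
All ideal ⇒ P_in = P_out, so I_supply = 458.93/230 = 2.00 A.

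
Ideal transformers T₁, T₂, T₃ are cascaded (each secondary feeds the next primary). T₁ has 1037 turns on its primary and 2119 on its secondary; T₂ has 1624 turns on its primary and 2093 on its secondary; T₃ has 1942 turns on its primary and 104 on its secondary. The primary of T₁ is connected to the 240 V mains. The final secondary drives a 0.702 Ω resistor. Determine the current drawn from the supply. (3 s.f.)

Secondary of T₁: V = 240.00 × 2119/1037 = 490.41 V.
Secondary of T₂: V = 490.41 × 2093/1624 = 632.04 V.
Secondary of T₃: V = 632.04 × 104/1942 = 33.848 V.
I_load = 33.848/0.702 = 48.216 A, so P_out = 33.848 × 48.216 = 1632.0 W.
All ideal ⇒ P_in = P_out, so I_supply = 1632.0/240 = 6.80 A.

I_supply ≈ 6.80 A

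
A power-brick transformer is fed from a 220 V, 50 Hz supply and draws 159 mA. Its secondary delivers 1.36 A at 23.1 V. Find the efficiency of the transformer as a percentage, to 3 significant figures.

P_in = 220 × 0.159 = 34.9800 W.
P_out = 23.1 × 1.36 = 31.4160 W.
η = P_out/P_in = 31.4160/34.9800 = 0.898.

η ≈ 89.8%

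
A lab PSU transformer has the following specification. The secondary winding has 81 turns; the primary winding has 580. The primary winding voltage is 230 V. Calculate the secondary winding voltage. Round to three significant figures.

V_s/V_p = N_s/N_p, so V_s = 230 × 81/580 = 32.1 V.

V_s ≈ 32.1 V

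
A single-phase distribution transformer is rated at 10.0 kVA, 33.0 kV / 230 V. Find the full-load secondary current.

I_s ≈ 43.5 A

I_s = S/V_s = 10000/230 = 43.5 A.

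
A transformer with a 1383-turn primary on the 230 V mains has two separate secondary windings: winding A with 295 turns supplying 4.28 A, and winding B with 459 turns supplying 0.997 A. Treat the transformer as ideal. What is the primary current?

V_A = 230 × 295/1383 = 49.060 V; V_B = 230 × 459/1383 = 76.334 V.
P_out = V_A I_A + V_B I_B = 49.060×4.28 + 76.334×0.997 = 209.98 + 76.105 = 286.08 W.
Ideal ⇒ P_in = P_out, so I_p = P_out/V_p = 286.08/230 = 1.24 A.

I_p ≈ 1.24 A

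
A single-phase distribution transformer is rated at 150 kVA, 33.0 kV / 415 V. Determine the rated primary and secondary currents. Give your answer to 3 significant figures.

I_p = S/V_p = 150000/33000 = 4.55 A.
I_s = S/V_s = 150000/415 = 361 A.

I_p ≈ 4.55 A, I_s ≈ 361 A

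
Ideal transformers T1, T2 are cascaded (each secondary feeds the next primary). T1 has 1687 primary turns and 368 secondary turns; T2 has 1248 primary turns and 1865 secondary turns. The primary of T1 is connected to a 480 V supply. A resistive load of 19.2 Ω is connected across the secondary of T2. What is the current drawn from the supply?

After T1: V = 480.00 × 368/1687 = 104.71 V.
After T2: V = 104.71 × 1865/1248 = 156.47 V.
I_load = 156.47/19.2 = 8.1496 A, so P_out = 156.47 × 8.1496 = 1275.2 W.
All ideal ⇒ P_in = P_out, so I_supply = 1275.2/480 = 2.66 A.

I_supply ≈ 2.66 A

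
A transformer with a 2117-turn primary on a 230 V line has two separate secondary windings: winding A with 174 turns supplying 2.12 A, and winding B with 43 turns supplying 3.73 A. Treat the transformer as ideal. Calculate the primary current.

V_A = 230 × 174/2117 = 18.904 V; V_B = 230 × 43/2117 = 4.6717 V.
P_out = V_A I_A + V_B I_B = 18.904×2.12 + 4.6717×3.73 = 40.077 + 17.425 = 57.502 W.
Ideal ⇒ P_in = P_out, so I_p = P_out/V_p = 57.502/230 = 0.250 A.

I_p ≈ 0.250 A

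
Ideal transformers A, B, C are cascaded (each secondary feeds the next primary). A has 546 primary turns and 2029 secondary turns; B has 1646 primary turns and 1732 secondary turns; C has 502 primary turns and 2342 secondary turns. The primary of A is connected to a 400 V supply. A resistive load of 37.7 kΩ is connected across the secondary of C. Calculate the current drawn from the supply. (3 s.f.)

After A: V = 400.00 × 2029/546 = 1486.4 V.
After B: V = 1486.4 × 1732/1646 = 1564.1 V.
After C: V = 1564.1 × 2342/502 = 7297.1 V.
I_load = 7297.1/37700 = 0.19356 A, so P_out = 7297.1 × 0.19356 = 1412.4 W.
All ideal ⇒ P_in = P_out, so I_supply = 1412.4/400 = 3.53 A.

I_supply ≈ 3.53 A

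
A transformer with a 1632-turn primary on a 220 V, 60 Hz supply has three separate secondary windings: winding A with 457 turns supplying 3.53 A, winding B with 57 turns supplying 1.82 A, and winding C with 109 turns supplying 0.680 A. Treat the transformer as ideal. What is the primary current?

V_A = 220 × 457/1632 = 61.605 V; V_B = 220 × 57/1632 = 7.6838 V; V_C = 220 × 109/1632 = 14.694 V.
P_out = V_A I_A + V_B I_B + V_C I_C = 61.605×3.53 + 7.6838×1.82 + 14.694×0.680 = 217.47 + 13.985 + 9.9917 = 241.44 W.
Ideal ⇒ P_in = P_out, so I_p = P_out/V_p = 241.44/220 = 1.10 A.

I_p ≈ 1.10 A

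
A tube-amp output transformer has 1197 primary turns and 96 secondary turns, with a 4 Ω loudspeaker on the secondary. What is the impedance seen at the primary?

Z_p = (N_p/N_s)² × Z_s = (1197/96)² × 4 = 622 Ω.

Z_p ≈ 622 Ω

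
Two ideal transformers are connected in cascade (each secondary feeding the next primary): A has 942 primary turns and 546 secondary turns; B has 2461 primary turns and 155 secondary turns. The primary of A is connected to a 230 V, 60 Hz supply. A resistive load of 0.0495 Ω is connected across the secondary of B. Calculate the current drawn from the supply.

I_supply ≈ 6.19 A

Secondary of A: V = 230.00 × 546/942 = 133.31 V.
Secondary of B: V = 133.31 × 155/2461 = 8.3963 V.
I_load = 8.3963/0.0495 = 169.62 A, so P_out = 8.3963 × 169.62 = 1424.2 W.
All ideal ⇒ P_in = P_out, so I_supply = 1424.2/230 = 6.19 A.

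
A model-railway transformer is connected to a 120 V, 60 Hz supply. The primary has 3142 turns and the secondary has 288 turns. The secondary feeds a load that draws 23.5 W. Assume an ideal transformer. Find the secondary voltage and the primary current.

V_s ≈ 11.0 V, I_p ≈ 0.196 A

V_s = V_p × N_s/N_p = 120 × 288/3142 = 10.999 V.
I_s = P/V_s = 23.5/10.999 = 2.1365 A.
I_p = I_s × N_s/N_p = 2.1365 × 288/3142 = 0.196 A.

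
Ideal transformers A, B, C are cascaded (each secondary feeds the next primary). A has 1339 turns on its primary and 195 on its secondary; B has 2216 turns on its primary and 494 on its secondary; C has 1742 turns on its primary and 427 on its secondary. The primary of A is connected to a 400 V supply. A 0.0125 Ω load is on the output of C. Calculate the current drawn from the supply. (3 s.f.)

After A: V = 400.00 × 195/1339 = 58.252 V.
After B: V = 58.252 × 494/2216 = 12.986 V.
After C: V = 12.986 × 427/1742 = 3.1831 V.
I_load = 3.1831/0.0125 = 254.65 A, so P_out = 3.1831 × 254.65 = 810.57 W.
All ideal ⇒ P_in = P_out, so I_supply = 810.57/400 = 2.03 A.

I_supply ≈ 2.03 A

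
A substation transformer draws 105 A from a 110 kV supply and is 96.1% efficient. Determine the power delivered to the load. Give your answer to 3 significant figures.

P_in = V_p I_p = 110000 × 105 = 1.1550×10^7 W.
P_out = η P_in = 0.961 × 1.1550×10^7 = 1.11×10^7 W.

P_out ≈ 1.11×10^7 W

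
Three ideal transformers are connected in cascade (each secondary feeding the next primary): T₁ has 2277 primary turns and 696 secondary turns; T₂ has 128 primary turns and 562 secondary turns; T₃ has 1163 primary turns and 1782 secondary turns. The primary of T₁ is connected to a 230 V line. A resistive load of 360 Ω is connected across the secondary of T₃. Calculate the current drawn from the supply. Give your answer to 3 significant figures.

Secondary of T₁: V = 230.00 × 696/2277 = 70.303 V.
Secondary of T₂: V = 70.303 × 562/128 = 308.67 V.
Secondary of T₃: V = 308.67 × 1782/1163 = 472.96 V.
I_load = 472.96/360 = 1.3138 A, so P_out = 472.96 × 1.3138 = 621.38 W.
All ideal ⇒ P_in = P_out, so I_supply = 621.38/230 = 2.70 A.

I_supply ≈ 2.70 A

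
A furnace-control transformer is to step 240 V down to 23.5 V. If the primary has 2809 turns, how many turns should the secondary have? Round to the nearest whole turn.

N_s = 275 turns

N_s/N_p = V_s/V_p, so N_s = 2809 × 23.5/240 = 275.0 ≈ 275 turns.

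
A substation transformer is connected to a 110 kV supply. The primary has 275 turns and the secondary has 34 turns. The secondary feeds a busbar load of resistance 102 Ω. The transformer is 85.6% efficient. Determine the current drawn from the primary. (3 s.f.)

I_p ≈ 19.3 A

V_s = 110000 × 34/275 = 13600 V.
I_s = V_s/R = 13600/102 = 133.33 A.
P_out = V_s I_s = 13600 × 133.33 = 1.8133×10^6 W.
P_in = P_out/η = 1.8133×10^6/0.856 = 2.1184×10^6 W.
I_p = P_in/V_p = 2.1184×10^6/110000 = 19.3 A.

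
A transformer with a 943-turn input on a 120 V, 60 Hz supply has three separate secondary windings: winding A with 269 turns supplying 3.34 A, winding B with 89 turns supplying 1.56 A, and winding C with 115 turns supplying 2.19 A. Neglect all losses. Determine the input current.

I_in ≈ 1.37 A

V_A = 120 × 269/943 = 34.231 V; V_B = 120 × 89/943 = 11.326 V; V_C = 120 × 115/943 = 14.634 V.
P_out = V_A I_A + V_B I_B + V_C I_C = 34.231×3.34 + 11.326×1.56 + 14.634×2.19 = 114.33 + 17.668 + 32.049 = 164.05 W.
Ideal ⇒ P_in = P_out, so I_in = P_out/V_in = 164.05/120 = 1.37 A.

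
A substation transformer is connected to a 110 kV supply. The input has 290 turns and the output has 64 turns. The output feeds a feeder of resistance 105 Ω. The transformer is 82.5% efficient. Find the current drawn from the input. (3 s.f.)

I_in ≈ 61.8 A

V_out = 110000 × 64/290 = 24276 V.
I_out = V_out/R = 24276/105 = 231.20 A.
P_out = V_out I_out = 24276 × 231.20 = 5.6125×10^6 W.
P_in = P_out/η = 5.6125×10^6/0.825 = 6.8031×10^6 W.
I_in = P_in/V_in = 6.8031×10^6/110000 = 61.8 A.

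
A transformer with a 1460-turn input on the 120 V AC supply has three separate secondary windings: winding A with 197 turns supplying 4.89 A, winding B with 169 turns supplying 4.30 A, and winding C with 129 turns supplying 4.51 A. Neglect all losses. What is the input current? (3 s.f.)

I_in ≈ 1.56 A

V_A = 120 × 197/1460 = 16.192 V; V_B = 120 × 169/1460 = 13.890 V; V_C = 120 × 129/1460 = 10.603 V.
P_out = V_A I_A + V_B I_B + V_C I_C = 16.192×4.89 + 13.890×4.30 + 10.603×4.51 = 79.178 + 59.729 + 47.818 = 186.72 W.
Ideal ⇒ P_in = P_out, so I_in = P_out/V_in = 186.72/120 = 1.56 A.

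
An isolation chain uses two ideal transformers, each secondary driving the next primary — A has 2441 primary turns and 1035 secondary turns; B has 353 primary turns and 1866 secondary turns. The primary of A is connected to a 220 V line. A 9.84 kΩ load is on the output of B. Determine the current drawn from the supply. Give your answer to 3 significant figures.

Secondary of A: V = 220.00 × 1035/2441 = 93.281 V.
Secondary of B: V = 93.281 × 1866/353 = 493.10 V.
I_load = 493.10/9840 = 0.050111 A, so P_out = 493.10 × 0.050111 = 24.710 W.
All ideal ⇒ P_in = P_out, so I_supply = 24.710/220 = 0.112 A.

I_supply ≈ 0.112 A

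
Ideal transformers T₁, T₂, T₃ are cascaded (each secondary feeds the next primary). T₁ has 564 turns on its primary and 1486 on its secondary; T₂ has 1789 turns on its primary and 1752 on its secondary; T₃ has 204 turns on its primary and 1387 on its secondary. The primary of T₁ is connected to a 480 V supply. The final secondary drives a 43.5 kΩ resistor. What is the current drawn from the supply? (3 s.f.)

I_supply ≈ 3.40 A

After T₁: V = 480.00 × 1486/564 = 1264.7 V.
After T₂: V = 1264.7 × 1752/1789 = 1238.5 V.
After T₃: V = 1238.5 × 1387/204 = 8420.8 V.
I_load = 8420.8/43500 = 0.19358 A, so P_out = 8420.8 × 0.19358 = 1630.1 W.
All ideal ⇒ P_in = P_out, so I_supply = 1630.1/480 = 3.40 A.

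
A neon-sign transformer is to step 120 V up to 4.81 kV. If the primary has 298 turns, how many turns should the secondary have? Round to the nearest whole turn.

N_s = 11945 turns

N_s/N_p = V_s/V_p, so N_s = 298 × 4810/120 = 11944.8 ≈ 11945 turns.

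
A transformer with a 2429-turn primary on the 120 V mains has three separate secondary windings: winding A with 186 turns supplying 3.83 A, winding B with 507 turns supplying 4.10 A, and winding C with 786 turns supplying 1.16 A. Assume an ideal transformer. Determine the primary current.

V_A = 120 × 186/2429 = 9.1890 V; V_B = 120 × 507/2429 = 25.047 V; V_C = 120 × 786/2429 = 38.831 V.
P_out = V_A I_A + V_B I_B + V_C I_C = 9.1890×3.83 + 25.047×4.10 + 38.831×1.16 = 35.194 + 102.69 + 45.044 = 182.93 W.
Ideal ⇒ P_in = P_out, so I_p = P_out/V_p = 182.93/120 = 1.52 A.

I_p ≈ 1.52 A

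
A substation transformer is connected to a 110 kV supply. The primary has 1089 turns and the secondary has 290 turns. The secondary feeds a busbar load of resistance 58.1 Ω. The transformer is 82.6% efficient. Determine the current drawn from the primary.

V_s = 110000 × 290/1089 = 29293 V.
I_s = V_s/R = 29293/58.1 = 504.18 A.
P_out = V_s I_s = 29293 × 504.18 = 1.4769×10^7 W.
P_in = P_out/η = 1.4769×10^7/0.826 = 1.7880×10^7 W.
I_p = P_in/V_p = 1.7880×10^7/110000 = 163 A.

I_p ≈ 163 A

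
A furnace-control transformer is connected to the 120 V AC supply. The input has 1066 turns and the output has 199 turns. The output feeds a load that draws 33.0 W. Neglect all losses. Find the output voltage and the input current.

V_out ≈ 22.4 V, I_in ≈ 0.275 A

V_out = V_in × N_out/N_in = 120 × 199/1066 = 22.402 V.
I_out = P/V_out = 33.0/22.402 = 1.4731 A.
I_in = I_out × N_out/N_in = 1.4731 × 199/1066 = 0.275 A.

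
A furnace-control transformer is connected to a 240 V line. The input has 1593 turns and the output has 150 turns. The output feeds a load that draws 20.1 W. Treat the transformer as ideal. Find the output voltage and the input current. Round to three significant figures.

V_out ≈ 22.6 V, I_in ≈ 0.0837 A

V_out = V_in × N_out/N_in = 240 × 150/1593 = 22.599 V.
I_out = P/V_out = 20.1/22.599 = 0.88943 A.
I_in = I_out × N_out/N_in = 0.88943 × 150/1593 = 0.0837 A.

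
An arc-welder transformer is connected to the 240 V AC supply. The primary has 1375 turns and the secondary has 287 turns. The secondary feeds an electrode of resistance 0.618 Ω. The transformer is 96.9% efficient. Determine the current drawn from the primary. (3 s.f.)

V_s = 240 × 287/1375 = 50.095 V.
I_s = V_s/R = 50.095/0.618 = 81.059 A.
P_out = V_s I_s = 50.095 × 81.059 = 4060.6 W.
P_in = P_out/η = 4060.6/0.969 = 4190.5 W.
I_p = P_in/V_p = 4190.5/240 = 17.5 A.

I_p ≈ 17.5 A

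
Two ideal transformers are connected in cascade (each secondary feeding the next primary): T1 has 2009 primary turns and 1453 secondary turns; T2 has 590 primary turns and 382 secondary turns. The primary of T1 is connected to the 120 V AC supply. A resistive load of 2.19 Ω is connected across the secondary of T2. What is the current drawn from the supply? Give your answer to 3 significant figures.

I_supply ≈ 12.0 A

Secondary of T1: V = 120.00 × 1453/2009 = 86.789 V.
Secondary of T2: V = 86.789 × 382/590 = 56.192 V.
I_load = 56.192/2.19 = 25.659 A, so P_out = 56.192 × 25.659 = 1441.8 W.
All ideal ⇒ P_in = P_out, so I_supply = 1441.8/120 = 12.0 A.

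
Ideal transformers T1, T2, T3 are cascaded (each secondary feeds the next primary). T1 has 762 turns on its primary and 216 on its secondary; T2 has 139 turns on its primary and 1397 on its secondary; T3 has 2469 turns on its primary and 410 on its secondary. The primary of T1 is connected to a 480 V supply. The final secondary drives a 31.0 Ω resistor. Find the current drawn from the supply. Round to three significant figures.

Secondary of T1: V = 480.00 × 216/762 = 136.06 V.
Secondary of T2: V = 136.06 × 1397/139 = 1367.5 V.
Secondary of T3: V = 1367.5 × 410/2469 = 227.08 V.
I_load = 227.08/31.0 = 7.3253 A, so P_out = 227.08 × 7.3253 = 1663.4 W.
All ideal ⇒ P_in = P_out, so I_supply = 1663.4/480 = 3.47 A.

I_supply ≈ 3.47 A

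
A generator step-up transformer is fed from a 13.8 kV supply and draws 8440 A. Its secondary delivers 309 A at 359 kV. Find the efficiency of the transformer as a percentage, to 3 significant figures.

P_in = 13800 × 8440 = 1.16472×10^8 W.
P_out = 359000 × 309 = 1.10931×10^8 W.
η = P_out/P_in = 1.10931×10^8/(1.16472×10^8) = 0.952.

η ≈ 95.2%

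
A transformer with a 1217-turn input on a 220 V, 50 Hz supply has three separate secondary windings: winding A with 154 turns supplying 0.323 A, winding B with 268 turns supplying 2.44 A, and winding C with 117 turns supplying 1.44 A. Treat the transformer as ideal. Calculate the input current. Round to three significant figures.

V_A = 220 × 154/1217 = 27.839 V; V_B = 220 × 268/1217 = 48.447 V; V_C = 220 × 117/1217 = 21.150 V.
P_out = V_A I_A + V_B I_B + V_C I_C = 27.839×0.323 + 48.447×2.44 + 21.150×1.44 = 8.9920 + 118.21 + 30.457 = 157.66 W.
Ideal ⇒ P_in = P_out, so I_in = P_out/V_in = 157.66/220 = 0.717 A.

I_in ≈ 0.717 A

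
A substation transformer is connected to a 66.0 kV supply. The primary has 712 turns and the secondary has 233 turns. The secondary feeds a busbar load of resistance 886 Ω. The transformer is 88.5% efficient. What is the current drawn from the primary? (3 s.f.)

V_s = 66000 × 233/712 = 21598 V.
I_s = V_s/R = 21598/886 = 24.377 A.
P_out = V_s I_s = 21598 × 24.377 = 526510 W.
P_in = P_out/η = 526510/0.885 = 594930 W.
I_p = P_in/V_p = 594930/66000 = 9.01 A.

I_p ≈ 9.01 A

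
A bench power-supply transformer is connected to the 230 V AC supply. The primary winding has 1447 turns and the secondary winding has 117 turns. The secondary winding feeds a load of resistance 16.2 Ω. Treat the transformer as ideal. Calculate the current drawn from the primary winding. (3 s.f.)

V_s = V_p × N_s/N_p = 230 × 117/1447 = 18.597 V.
I_s = V_s/R = 18.597/16.2 = 1.1480 A.
For an ideal transformer I_p N_p = I_s N_s, so I_p = 1.1480 × 117/1447 = 0.0928 A.

I_p ≈ 0.0928 A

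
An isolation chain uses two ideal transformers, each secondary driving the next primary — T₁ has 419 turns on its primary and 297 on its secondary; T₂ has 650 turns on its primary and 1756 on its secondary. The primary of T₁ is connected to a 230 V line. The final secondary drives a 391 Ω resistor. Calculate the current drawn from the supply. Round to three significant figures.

After T₁: V = 230.00 × 297/419 = 163.03 V.
After T₂: V = 163.03 × 1756/650 = 440.43 V.
I_load = 440.43/391 = 1.1264 A, so P_out = 440.43 × 1.1264 = 496.12 W.
All ideal ⇒ P_in = P_out, so I_supply = 496.12/230 = 2.16 A.

I_supply ≈ 2.16 A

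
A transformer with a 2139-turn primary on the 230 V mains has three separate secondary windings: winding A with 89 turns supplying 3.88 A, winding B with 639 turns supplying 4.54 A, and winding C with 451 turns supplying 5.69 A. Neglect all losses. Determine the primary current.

I_p ≈ 2.72 A

V_A = 230 × 89/2139 = 9.5699 V; V_B = 230 × 639/2139 = 68.710 V; V_C = 230 × 451/2139 = 48.495 V.
P_out = V_A I_A + V_B I_B + V_C I_C = 9.5699×3.88 + 68.710×4.54 + 48.495×5.69 = 37.131 + 311.94 + 275.93 = 625.01 W.
Ideal ⇒ P_in = P_out, so I_p = P_out/V_p = 625.01/230 = 2.72 A.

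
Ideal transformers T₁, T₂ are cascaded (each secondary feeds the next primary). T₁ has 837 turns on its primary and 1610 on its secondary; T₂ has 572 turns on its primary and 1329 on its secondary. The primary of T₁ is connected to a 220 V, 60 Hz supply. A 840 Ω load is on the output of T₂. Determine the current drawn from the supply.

Secondary of T₁: V = 220.00 × 1610/837 = 423.18 V.
Secondary of T₂: V = 423.18 × 1329/572 = 983.22 V.
I_load = 983.22/840 = 1.1705 A, so P_out = 983.22 × 1.1705 = 1150.9 W.
All ideal ⇒ P_in = P_out, so I_supply = 1150.9/220 = 5.23 A.

I_supply ≈ 5.23 A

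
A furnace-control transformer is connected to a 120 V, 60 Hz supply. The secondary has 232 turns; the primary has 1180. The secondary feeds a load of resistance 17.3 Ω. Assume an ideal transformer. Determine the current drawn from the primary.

V_s = V_p × N_s/N_p = 120 × 232/1180 = 23.593 V.
I_s = V_s/R = 23.593/17.3 = 1.3638 A.
For an ideal transformer I_p N_p = I_s N_s, so I_p = 1.3638 × 232/1180 = 0.268 A.

I_p ≈ 0.268 A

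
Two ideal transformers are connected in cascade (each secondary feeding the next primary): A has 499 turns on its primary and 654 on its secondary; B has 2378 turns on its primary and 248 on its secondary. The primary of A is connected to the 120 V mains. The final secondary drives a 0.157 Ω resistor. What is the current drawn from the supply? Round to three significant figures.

After A: V = 120.00 × 654/499 = 157.27 V.
After B: V = 157.27 × 248/2378 = 16.402 V.
I_load = 16.402/0.157 = 104.47 A, so P_out = 16.402 × 104.47 = 1713.6 W.
All ideal ⇒ P_in = P_out, so I_supply = 1713.6/120 = 14.3 A.

I_supply ≈ 14.3 A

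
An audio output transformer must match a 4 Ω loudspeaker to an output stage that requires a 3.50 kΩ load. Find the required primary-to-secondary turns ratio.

Z_p/Z_s = (N_p/N_s)², so N_p/N_s = √(3500/4) = √875 = 29.6.

N_p/N_s ≈ 29.6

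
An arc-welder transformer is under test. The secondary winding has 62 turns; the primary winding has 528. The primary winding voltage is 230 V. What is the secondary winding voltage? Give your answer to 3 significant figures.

V_s/V_p = N_s/N_p, so V_s = 230 × 62/528 = 27.0 V.

V_s ≈ 27.0 V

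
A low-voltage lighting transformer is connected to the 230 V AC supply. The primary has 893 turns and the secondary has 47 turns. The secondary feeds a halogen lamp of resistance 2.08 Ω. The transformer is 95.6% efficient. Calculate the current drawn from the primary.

I_p ≈ 0.320 A

V_s = 230 × 47/893 = 12.105 V.
I_s = V_s/R = 12.105/2.08 = 5.8198 A.
P_out = V_s I_s = 12.105 × 5.8198 = 70.451 W.
P_in = P_out/η = 70.451/0.956 = 73.693 W.
I_p = P_in/V_p = 73.693/230 = 0.320 A.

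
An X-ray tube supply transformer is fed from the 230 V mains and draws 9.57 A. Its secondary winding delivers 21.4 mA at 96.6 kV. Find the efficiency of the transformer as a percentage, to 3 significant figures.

P_in = 230 × 9.57 = 2201.10 W.
P_out = 96600 × 0.0214 = 2067.24 W.
η = P_out/P_in = 2067.24/2201.10 = 0.939.

η ≈ 93.9%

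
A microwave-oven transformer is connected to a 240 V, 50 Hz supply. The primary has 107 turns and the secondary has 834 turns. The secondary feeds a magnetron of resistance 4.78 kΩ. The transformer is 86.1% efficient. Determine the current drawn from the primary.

I_p ≈ 3.54 A

V_s = 240 × 834/107 = 1870.7 V.
I_s = V_s/R = 1870.7/4780 = 0.39135 A.
P_out = V_s I_s = 1870.7 × 0.39135 = 732.08 W.
P_in = P_out/η = 732.08/0.861 = 850.27 W.
I_p = P_in/V_p = 850.27/240 = 3.54 A.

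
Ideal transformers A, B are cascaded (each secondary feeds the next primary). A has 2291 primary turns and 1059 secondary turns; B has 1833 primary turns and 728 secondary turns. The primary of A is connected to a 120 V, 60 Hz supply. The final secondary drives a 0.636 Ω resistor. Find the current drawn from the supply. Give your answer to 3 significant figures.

I_supply ≈ 6.36 A

Secondary of A: V = 120.00 × 1059/2291 = 55.469 V.
Secondary of B: V = 55.469 × 728/1833 = 22.030 V.
I_load = 22.030/0.636 = 34.639 A, so P_out = 22.030 × 34.639 = 763.11 W.
All ideal ⇒ P_in = P_out, so I_supply = 763.11/120 = 6.36 A.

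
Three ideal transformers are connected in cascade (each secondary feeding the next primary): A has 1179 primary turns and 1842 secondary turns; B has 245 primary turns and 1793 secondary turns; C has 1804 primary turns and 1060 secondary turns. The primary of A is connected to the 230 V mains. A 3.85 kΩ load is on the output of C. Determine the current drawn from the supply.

After A: V = 230.00 × 1842/1179 = 359.34 V.
After B: V = 359.34 × 1793/245 = 2629.8 V.
After C: V = 2629.8 × 1060/1804 = 1545.2 V.
I_load = 1545.2/3850 = 0.40135 A, so P_out = 1545.2 × 0.40135 = 620.17 W.
All ideal ⇒ P_in = P_out, so I_supply = 620.17/230 = 2.70 A.

I_supply ≈ 2.70 A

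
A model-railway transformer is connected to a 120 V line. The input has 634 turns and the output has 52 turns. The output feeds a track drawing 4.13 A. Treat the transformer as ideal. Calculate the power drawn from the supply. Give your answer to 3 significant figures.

P ≈ 40.6 W

I_in = I_out × N_out/N_in = 4.13 × 52/634 = 0.33874 A.
P = V_in I_in = 120 × 0.33874 = 40.6 W.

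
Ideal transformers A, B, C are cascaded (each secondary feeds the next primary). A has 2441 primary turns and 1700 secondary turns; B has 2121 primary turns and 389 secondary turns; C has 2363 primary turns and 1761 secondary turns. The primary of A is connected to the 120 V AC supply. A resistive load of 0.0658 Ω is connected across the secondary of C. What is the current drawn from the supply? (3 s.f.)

I_supply ≈ 16.5 A

Secondary of A: V = 120.00 × 1700/2441 = 83.572 V.
Secondary of B: V = 83.572 × 389/2121 = 15.327 V.
Secondary of C: V = 15.327 × 1761/2363 = 11.423 V.
I_load = 11.423/0.0658 = 173.60 A, so P_out = 11.423 × 173.60 = 1982.9 W.
All ideal ⇒ P_in = P_out, so I_supply = 1982.9/120 = 16.5 A.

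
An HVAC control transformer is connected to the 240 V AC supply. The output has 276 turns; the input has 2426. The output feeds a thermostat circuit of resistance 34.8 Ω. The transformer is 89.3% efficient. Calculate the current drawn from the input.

V_out = 240 × 276/2426 = 27.304 V.
I_out = V_out/R = 27.304/34.8 = 0.78460 A.
P_out = V_out I_out = 27.304 × 0.78460 = 21.423 W.
P_in = P_out/η = 21.423/0.893 = 23.990 W.
I_in = P_in/V_in = 23.990/240 = 0.100 A.

I_in ≈ 0.100 A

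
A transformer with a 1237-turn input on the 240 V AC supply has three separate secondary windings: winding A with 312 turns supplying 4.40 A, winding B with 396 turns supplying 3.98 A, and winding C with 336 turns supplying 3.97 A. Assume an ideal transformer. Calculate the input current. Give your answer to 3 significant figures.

V_A = 240 × 312/1237 = 60.534 V; V_B = 240 × 396/1237 = 76.831 V; V_C = 240 × 336/1237 = 65.190 V.
P_out = V_A I_A + V_B I_B + V_C I_C = 60.534×4.40 + 76.831×3.98 + 65.190×3.97 = 266.35 + 305.79 + 258.80 = 830.94 W.
Ideal ⇒ P_in = P_out, so I_in = P_out/V_in = 830.94/240 = 3.46 A.

I_in ≈ 3.46 A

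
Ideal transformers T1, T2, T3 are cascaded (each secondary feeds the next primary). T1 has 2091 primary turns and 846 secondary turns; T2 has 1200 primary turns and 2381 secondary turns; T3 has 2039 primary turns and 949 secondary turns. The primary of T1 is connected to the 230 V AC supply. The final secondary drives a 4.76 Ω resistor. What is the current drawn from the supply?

I_supply ≈ 6.75 A

After T1: V = 230.00 × 846/2091 = 93.056 V.
After T2: V = 93.056 × 2381/1200 = 184.64 V.
After T3: V = 184.64 × 949/2039 = 85.935 V.
I_load = 85.935/4.76 = 18.054 A, so P_out = 85.935 × 18.054 = 1551.4 W.
All ideal ⇒ P_in = P_out, so I_supply = 1551.4/230 = 6.75 A.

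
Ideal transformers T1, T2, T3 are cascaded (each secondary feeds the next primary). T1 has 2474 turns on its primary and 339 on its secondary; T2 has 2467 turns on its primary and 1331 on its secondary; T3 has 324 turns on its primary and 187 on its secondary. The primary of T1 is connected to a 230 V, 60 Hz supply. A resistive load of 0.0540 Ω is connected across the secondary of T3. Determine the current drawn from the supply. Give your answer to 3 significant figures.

After T1: V = 230.00 × 339/2474 = 31.516 V.
After T2: V = 31.516 × 1331/2467 = 17.003 V.
After T3: V = 17.003 × 187/324 = 9.8137 V.
I_load = 9.8137/0.0540 = 181.74 A, so P_out = 9.8137 × 181.74 = 1783.5 W.
All ideal ⇒ P_in = P_out, so I_supply = 1783.5/230 = 7.75 A.

I_supply ≈ 7.75 A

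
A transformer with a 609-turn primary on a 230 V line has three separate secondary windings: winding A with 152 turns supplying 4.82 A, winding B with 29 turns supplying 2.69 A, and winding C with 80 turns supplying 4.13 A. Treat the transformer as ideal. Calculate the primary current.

V_A = 230 × 152/609 = 57.406 V; V_B = 230 × 29/609 = 10.952 V; V_C = 230 × 80/609 = 30.213 V.
P_out = V_A I_A + V_B I_B + V_C I_C = 57.406×4.82 + 10.952×2.69 + 30.213×4.13 = 276.69 + 29.462 + 124.78 = 430.94 W.
Ideal ⇒ P_in = P_out, so I_p = P_out/V_p = 430.94/230 = 1.87 A.

I_p ≈ 1.87 A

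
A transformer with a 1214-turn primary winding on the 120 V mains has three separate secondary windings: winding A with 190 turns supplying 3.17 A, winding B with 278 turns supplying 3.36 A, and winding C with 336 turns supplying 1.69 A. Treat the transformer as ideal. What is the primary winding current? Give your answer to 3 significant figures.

I_p ≈ 1.73 A

V_A = 120 × 190/1214 = 18.781 V; V_B = 120 × 278/1214 = 27.479 V; V_C = 120 × 336/1214 = 33.213 V.
P_out = V_A I_A + V_B I_B + V_C I_C = 18.781×3.17 + 27.479×3.36 + 33.213×1.69 = 59.535 + 92.331 + 56.129 = 208.00 W.
Ideal ⇒ P_in = P_out, so I_p = P_out/V_p = 208.00/120 = 1.73 A.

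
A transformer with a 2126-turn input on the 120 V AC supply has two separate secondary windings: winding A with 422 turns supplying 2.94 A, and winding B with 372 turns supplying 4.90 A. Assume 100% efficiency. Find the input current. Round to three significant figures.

I_in ≈ 1.44 A

V_A = 120 × 422/2126 = 23.819 V; V_B = 120 × 372/2126 = 20.997 V.
P_out = V_A I_A + V_B I_B = 23.819×2.94 + 20.997×4.90 = 70.029 + 102.89 = 172.92 W.
Ideal ⇒ P_in = P_out, so I_in = P_out/V_in = 172.92/120 = 1.44 A.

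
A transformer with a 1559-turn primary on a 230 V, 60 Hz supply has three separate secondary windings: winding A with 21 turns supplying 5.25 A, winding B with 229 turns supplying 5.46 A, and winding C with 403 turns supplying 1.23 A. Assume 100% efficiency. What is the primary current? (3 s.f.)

I_p ≈ 1.19 A

V_A = 230 × 21/1559 = 3.0981 V; V_B = 230 × 229/1559 = 33.784 V; V_C = 230 × 403/1559 = 59.455 V.
P_out = V_A I_A + V_B I_B + V_C I_C = 3.0981×5.25 + 33.784×5.46 + 59.455×1.23 = 16.265 + 184.46 + 73.129 = 273.86 W.
Ideal ⇒ P_in = P_out, so I_p = P_out/V_p = 273.86/230 = 1.19 A.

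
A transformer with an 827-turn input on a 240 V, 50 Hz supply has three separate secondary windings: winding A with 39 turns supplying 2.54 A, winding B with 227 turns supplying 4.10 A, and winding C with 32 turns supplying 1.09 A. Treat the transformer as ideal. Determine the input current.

I_in ≈ 1.29 A

V_A = 240 × 39/827 = 11.318 V; V_B = 240 × 227/827 = 65.877 V; V_C = 240 × 32/827 = 9.2866 V.
P_out = V_A I_A + V_B I_B + V_C I_C = 11.318×2.54 + 65.877×4.10 + 9.2866×1.09 = 28.748 + 270.09 + 10.122 = 308.96 W.
Ideal ⇒ P_in = P_out, so I_in = P_out/V_in = 308.96/240 = 1.29 A.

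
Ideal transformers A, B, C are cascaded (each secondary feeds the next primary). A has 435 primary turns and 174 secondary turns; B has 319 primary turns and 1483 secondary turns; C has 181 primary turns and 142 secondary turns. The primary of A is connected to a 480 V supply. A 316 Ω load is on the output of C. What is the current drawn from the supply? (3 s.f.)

I_supply ≈ 3.23 A

Secondary of A: V = 480.00 × 174/435 = 192.00 V.
Secondary of B: V = 192.00 × 1483/319 = 892.59 V.
Secondary of C: V = 892.59 × 142/181 = 700.26 V.
I_load = 700.26/316 = 2.2160 A, so P_out = 700.26 × 2.2160 = 1551.8 W.
All ideal ⇒ P_in = P_out, so I_supply = 1551.8/480 = 3.23 A.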